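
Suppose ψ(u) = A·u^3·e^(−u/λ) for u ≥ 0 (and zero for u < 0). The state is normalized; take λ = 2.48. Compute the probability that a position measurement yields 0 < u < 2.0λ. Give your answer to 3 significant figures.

P ≈ 0.111

P = ∫_{0}^{2.0λ} |ψ(u)|² du.
Since A² = 1/(45·λ^7/8), this is the region integral divided by the full normalization integral.
Let t = u/λ; then A² and the length scale cancel, so P = ∫_{0}^{2.0} t^6·e^(-2·t) dt ÷ ∫_{0}^{∞} t^6·e^(-2·t) dt.
An antiderivative of t^6·e^(-2·t) is -(4·t^6 + 12·t^5 + 30·t^4 + 60·t^3 + 90·t^2 + 90·t + 45)·e^(-2·t)/8; evaluating from 0 to 2.0 gives 45/8 - 2185·e^(-4)/8, while the full integral is 45/8.
Taking the ratio, P = 0.1107.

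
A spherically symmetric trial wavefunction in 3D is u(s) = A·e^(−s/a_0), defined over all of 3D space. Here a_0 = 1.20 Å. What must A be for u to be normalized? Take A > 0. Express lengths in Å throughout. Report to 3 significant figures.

A ≈ 0.429 Å^(-3/2)

Normalization requires ∫|u|² 4πs² ds = 1, integrated from 0 to ∞.
The angular integral contributes 4π, leaving ∫₀^∞ s²|u|² ds.
∫|u|² 4πs² ds = A²·(π·a_0^3).
With a_0 = 1.20: A² = 0.1842 and A = 0.4292.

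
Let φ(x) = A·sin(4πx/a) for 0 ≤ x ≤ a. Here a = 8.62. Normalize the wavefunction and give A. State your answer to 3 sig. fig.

We need A² ∫|f|² dx = 1, taking the integral from 0 to a.
With ∫₀^a sin²(nπx/a) dx = a/2, with φ = A·sin(4πx/a), the integral evaluates to A²·[a/2].
Hence A² = 1/[a/2].
With a = 8.62: A² = 0.2320 and A = 0.4817.

A ≈ 0.482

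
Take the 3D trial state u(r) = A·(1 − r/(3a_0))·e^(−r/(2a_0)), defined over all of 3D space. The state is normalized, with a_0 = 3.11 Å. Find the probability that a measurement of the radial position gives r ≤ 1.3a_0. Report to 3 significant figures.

Integrate the radial probability density 4πr²|u|² over r ≤ 1.3a_0.
The full normalization integral is A²·[8·π·a_0^3/3] = 1, fixing A².
In terms of t = r/a_0 (A², 4π and the length scale all cancel between numerator and denominator), P = [∫_{0}^{1.3} t^2·(1 - t/3)^2·e^(-t) dt] / [∫_{0}^{∞} t^2·(1 - t/3)^2·e^(-t) dt].
Using ∫ t^2·(1 - t/3)^2·e^(-t) dt = (-t^4 + 2·t^3 - 3·t^2 - 6·t - 6)·e^(-t)/9, the numerator is ≈ 0.14183 and the denominator is 2/3.
Taking the ratio yields P = 0.2127.

P ≈ 0.213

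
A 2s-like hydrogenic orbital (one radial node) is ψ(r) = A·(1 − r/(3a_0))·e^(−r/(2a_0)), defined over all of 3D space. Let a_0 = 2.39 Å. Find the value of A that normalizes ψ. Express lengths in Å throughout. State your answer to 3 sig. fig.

A ≈ 0.0935 Å^(-3/2)

Normalization requires ∫|ψ|² 4πr² dr = 1, integrated from 0 to ∞.
With ψ = A·(1 − r/(3a_0))·e^(−r/(2a_0)), the integral evaluates to A²·[8·π·a_0^3/3].
With a_0 = 2.39: A² = 0.008744 and A = 0.09351.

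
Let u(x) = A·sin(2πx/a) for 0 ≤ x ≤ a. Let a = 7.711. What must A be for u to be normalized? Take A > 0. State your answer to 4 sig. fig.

A ≈ 0.5093

Require ∫ |u|² dx = 1 over the whole domain.
Carrying out the integral gives A² · a/2.
So A² = (a/2)^(−1).
With a = 7.711: A² = 0.25937 and A = 0.50928.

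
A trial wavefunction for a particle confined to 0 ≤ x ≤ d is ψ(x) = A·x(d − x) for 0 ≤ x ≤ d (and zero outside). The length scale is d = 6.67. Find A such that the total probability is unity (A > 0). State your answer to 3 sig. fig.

We need A² ∫|f|² dx = 1, taking the integral from 0 to d.
Expanding the polynomial and integrating term by term, the integral (without the A² prefactor) comes out to d^5/30.
Setting this equal to 1 gives A² = 1/(d^5/30).
Plugging in d = 6.67 yields A = 0.04767.

A ≈ 0.0477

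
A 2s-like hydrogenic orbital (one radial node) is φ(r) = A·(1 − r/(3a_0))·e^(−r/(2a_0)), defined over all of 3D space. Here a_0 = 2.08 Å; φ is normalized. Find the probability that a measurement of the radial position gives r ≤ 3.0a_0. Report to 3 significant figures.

P = ∫ |φ|² 4πr² dr over r ≤ 3.0a_0.
The full normalization integral is A²·[8·π·a_0^3/3] = 1, fixing A².
Let u = r/a_0; then A², 4π and the length scale all cancel, so P = ∫_{0}^{3.0} u^2·(1 - u/3)^2·e^(-u) du ÷ ∫_{0}^{∞} u^2·(1 - u/3)^2·e^(-u) du.
With ∫ u^2·(1 - u/3)^2·e^(-u) du = (-u^4 + 2·u^3 - 3·u^2 - 6·u - 6)·e^(-u)/9 + C, the region integral is 2/3 - 26·e^(-3)/3 and the full one is 2/3.
This evaluates to P = 0.3528.

P ≈ 0.353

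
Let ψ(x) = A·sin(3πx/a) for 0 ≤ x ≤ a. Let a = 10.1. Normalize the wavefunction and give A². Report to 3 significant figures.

A^2 ≈ 0.198

Require ∫ |ψ|² dx = 1 over the whole domain.
Carrying out the integral gives A² · a/2.
Setting this equal to 1 gives A² = 1/(a/2).
With a = 10.1: A² = 0.1980 and A = 0.4450.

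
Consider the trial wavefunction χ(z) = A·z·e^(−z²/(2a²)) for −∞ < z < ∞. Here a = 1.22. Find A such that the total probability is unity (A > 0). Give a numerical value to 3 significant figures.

We need A² ∫|f|² dz = 1, taking the integral from −∞ to ∞.
Differentiating ∫e^(−αz²) dz = √(π/α) under α to get the higher moments, ∫|χ|² dz = A²·(√(π)·a^3/2).
Hence A² = 1/[√(π)·a^3/2].
Plugging in a = 1.22 yields A = 0.7883.

A ≈ 0.788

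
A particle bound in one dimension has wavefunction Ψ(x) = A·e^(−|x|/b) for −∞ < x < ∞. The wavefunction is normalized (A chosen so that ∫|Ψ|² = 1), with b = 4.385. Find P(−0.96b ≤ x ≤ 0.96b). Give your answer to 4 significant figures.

P = ∫_{−0.96b}^{0.96b} |Ψ(x)|² dx.
The normalization integral ∫|Ψ|²dx over the whole domain equals b·A², and A² cancels in the ratio.
Both integrals are even about x = 0, so only the x ≥ 0 halves are needed (the factors of 2 cancel). In terms of u = x/b (A² and the length scale cancel between numerator and denominator), P = [∫_{0}^{0.96} e^(-2·u) du] / [∫_{0}^{∞} e^(-2·u) du].
With ∫ e^(-2·u) du = -e^(-2·u)/2 + C, the region integral is 1/2 - e^(-48/25)/2 and the full one is 1/2.
This works out to P = 0.85339.

P ≈ 0.8534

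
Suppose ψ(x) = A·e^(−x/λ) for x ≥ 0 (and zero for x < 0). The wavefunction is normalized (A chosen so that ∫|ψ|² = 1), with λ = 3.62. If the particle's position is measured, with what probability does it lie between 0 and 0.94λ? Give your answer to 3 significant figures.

P ≈ 0.847

|ψ|² is the probability density, so P = ∫_{0}^{0.94λ} |ψ|² dx.
With A² fixed by ∫|ψ|² = 1, i.e. A² = (λ/2)^(−1), substitute and integrate.
Let u = x/λ; then A² and the length scale cancel, so P = ∫_{0}^{0.94} e^(-2·u) du ÷ ∫_{0}^{∞} e^(-2·u) du.
An antiderivative of e^(-2·u) is -e^(-2·u)/2; evaluating from 0 to 0.94 gives 1/2 - e^(-47/25)/2, while the full integral is 1/2.
Evaluating gives P = 0.8474.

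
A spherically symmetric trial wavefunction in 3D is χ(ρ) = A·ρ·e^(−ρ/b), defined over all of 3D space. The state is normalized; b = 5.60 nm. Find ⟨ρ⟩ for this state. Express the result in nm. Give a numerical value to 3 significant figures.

The expectation value is the |χ|²-weighted average of ρ: ∫ ρ|χ|² 4πρ² dρ.
With ∫₀^∞ ρ^5 e^(−αρ) dρ = 5!/α^6, since the A² factors cancel between numerator and denominator, ⟨ρ⟩ = 5·b/2.
Putting b = 5.60 gives 14.00.

⟨ρ⟩ ≈ 14.0 nm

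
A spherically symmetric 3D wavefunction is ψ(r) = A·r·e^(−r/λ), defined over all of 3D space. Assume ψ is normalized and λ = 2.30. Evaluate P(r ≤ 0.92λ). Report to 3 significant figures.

P ≈ 0.0394

Integrate the radial probability density 4πr²|ψ|² over r ≤ 0.92λ.
Normalization gives A² = 1/(3·π·λ^5).
Substituting u = r/λ, A², 4π and the length scale all cancel in the ratio: P = ∫_{0}^{0.92} u^4·e^(-2·u) du / ∫_{0}^{∞} u^4·e^(-2·u) du.
With ∫ u^4·e^(-2·u) du = -(u^4/2 + u^3 + 3·u^2/2 + 3·u/2 + 3/4)·e^(-2·u) + C, the region integral is ≈ 0.029527 and the full one is 3/4.
This evaluates to P = 0.03937.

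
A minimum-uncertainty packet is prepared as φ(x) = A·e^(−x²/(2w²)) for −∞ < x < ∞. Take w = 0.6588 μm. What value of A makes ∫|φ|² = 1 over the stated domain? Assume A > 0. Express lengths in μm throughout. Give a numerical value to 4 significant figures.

Normalization requires ∫|φ|² dx = 1, integrated from −∞ to ∞.
With ∫_{−∞}^{∞} x^(2m) e^(−αx²) dx = (2m−1)!!·√π / (2^m α^(m+1/2)), ∫|φ|² dx = A²·(√(π)·w).
So A² = (√(π)·w)^(−1).
Plugging in w = 0.6588 yields A = 0.92541.

A ≈ 0.9254 μm^(-1/2)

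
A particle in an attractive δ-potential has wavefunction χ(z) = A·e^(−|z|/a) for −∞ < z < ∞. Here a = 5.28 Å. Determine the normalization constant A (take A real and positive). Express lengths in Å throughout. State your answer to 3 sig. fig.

A ≈ 0.435 Å^(-1/2)

Require ∫ |χ|² dz = 1 over the whole domain.
∫|χ|² dz = A²·(a).
With a = 5.28: A² = 0.1894 and A = 0.4352.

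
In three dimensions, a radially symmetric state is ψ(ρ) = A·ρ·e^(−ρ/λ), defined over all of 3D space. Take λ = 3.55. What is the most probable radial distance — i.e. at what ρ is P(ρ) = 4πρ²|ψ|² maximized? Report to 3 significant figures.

Differentiate P(ρ) = 4πρ²|ψ|² with respect to ρ and set to zero.
This gives ρ = 2·λ.
With λ = 3.55, the most probable radial distance is 7.100.

ρ ≈ 7.10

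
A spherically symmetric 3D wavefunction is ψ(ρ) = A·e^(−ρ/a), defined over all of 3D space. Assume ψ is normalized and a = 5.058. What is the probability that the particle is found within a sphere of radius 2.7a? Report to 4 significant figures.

With dV = 4πρ²dρ, the probability is ∫|ψ|² dV over ρ ≤ 2.7a.
The full normalization integral is A²·[π·a^3] = 1, fixing A².
Substituting u = ρ/a, A², 4π and the length scale all cancel in the ratio: P = ∫_{0}^{2.7} u^2·e^(-2·u) du / ∫_{0}^{∞} u^2·e^(-2·u) du.
With ∫ u^2·e^(-2·u) du = -(2·u^2 + 2·u + 1)·e^(-2·u)/4 + C, the region integral is 1/4 - 1049·e^(-27/5)/200 and the full one is 1/4.
The region integral divided by the full integral gives P = 0.90524.

P ≈ 0.9052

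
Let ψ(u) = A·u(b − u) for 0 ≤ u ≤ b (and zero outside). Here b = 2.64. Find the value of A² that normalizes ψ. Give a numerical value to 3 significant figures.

Normalization requires ∫|ψ|² du = 1, integrated from 0 to b.
Expanding the polynomial and integrating term by term, ∫|ψ|² du = A²·(b^5/30).
So A² = (b^5/30)^(−1).
Substituting b = 2.64 gives A² = 0.2339, so A = 0.4837.

A^2 ≈ 0.234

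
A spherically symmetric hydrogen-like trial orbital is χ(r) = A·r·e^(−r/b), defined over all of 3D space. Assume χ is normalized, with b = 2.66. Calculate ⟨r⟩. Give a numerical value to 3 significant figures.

By definition ⟨r⟩ = ∫ r |χ(r)|² 4πr² dr.
Using ∫₀^∞ rⁿ e^(−αr) dr = n!/αⁿ⁺¹, since the A² factors cancel between numerator and denominator, ⟨r⟩ = 5·b/2.
Putting b = 2.66 gives 6.650.

⟨r⟩ ≈ 6.65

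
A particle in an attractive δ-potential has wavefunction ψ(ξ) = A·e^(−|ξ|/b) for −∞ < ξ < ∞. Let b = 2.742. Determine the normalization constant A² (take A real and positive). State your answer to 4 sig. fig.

Normalization requires ∫|ψ|² dξ = 1, integrated from −∞ to ∞.
∫|ψ|² dξ = A²·(b).
Hence A² = 1/[b].
With b = 2.742: A² = 0.36470 and A = 0.60390.

A^2 ≈ 0.3647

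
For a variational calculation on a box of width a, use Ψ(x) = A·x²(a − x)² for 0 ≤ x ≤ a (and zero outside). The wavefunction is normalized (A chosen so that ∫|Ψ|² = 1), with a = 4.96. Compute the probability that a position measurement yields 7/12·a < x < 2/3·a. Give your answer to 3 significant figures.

P ≈ 0.157

The probability is P = ∫ |Ψ|² dx over [7/12·a, 2/3·a].
Since A² = 1/(a^9/630), this is the region integral divided by the full normalization integral.
Substituting u = x/a, A² and the length scale cancel in the ratio: P = ∫_{7/12}^{2/3} u^4·(1 - u)^4 du / ∫_{0}^{1} u^4·(1 - u)^4 du.
Using ∫ u^4·(1 - u)^4 du = u^5·(70·u^4 - 315·u^3 + 540·u^2 - 420·u + 126)/630, the numerator is ≈ 0.00024997 and the denominator is 1/630.
The result is P = 0.1575.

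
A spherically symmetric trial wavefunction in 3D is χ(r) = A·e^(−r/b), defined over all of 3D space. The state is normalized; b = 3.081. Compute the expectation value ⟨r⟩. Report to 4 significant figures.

⟨r⟩ ≈ 4.622

The expectation value is the |χ|²-weighted average of r: ∫ r|χ|² 4πr² dr.
Evaluating both integrals, ⟨r⟩ = 3·b/2.
Putting b = 3.081 gives 4.6215.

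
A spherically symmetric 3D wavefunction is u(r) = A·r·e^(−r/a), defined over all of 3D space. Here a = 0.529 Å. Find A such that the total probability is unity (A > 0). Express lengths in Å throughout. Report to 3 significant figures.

We need A² ∫|f|² 4πr² dr = 1, taking the integral from 0 to ∞.
(Spherical symmetry: dV = 4πr² dr.)
Carrying out the integral gives A² · 3·π·a^5.
Substituting a = 0.529 gives A² = 2.561, so A = 1.600.

A ≈ 1.60 Å^(-5/2)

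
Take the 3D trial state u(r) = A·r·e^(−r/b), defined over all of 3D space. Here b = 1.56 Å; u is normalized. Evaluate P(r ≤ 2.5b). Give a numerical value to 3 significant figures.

P ≈ 0.560

With dV = 4πr²dr, the probability is ∫|u|² dV over r ≤ 2.5b.
Normalization gives A² = 1/(3·π·b^5).
In terms of t = r/b (A², 4π and the length scale all cancel between numerator and denominator), P = [∫_{0}^{2.5} t^4·e^(-2·t) dt] / [∫_{0}^{∞} t^4·e^(-2·t) dt].
With ∫ t^4·e^(-2·t) dt = -(t^4/2 + t^3 + 3·t^2/2 + 3·t/2 + 3/4)·e^(-2·t) + C, the region integral is 3/4 - 1569·e^(-5)/32 and the full one is 3/4.
Taking the ratio yields P = 0.5595.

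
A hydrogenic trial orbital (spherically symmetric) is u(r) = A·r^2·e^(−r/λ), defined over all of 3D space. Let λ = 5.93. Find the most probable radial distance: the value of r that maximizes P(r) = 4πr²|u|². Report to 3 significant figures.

The maximum of P(r) = 4πr²|u|² occurs where its derivative vanishes.
Solving yields r = 3·λ.
With λ = 5.93, the most probable radial distance is 17.79.

r ≈ 17.8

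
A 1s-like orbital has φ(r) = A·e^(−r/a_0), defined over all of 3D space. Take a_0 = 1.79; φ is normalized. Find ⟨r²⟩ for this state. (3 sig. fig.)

⟨r^2⟩ ≈ 9.61

The expectation value is the |φ|²-weighted average of r^2: ∫ r^2|φ|² 4πr² dr.
With ∫₀^∞ r^4 e^(−αr) dr = 4!/α^5, since the A² factors cancel between numerator and denominator, ⟨r²⟩ = 3·a_0^2.
Putting a_0 = 1.79 gives 9.612.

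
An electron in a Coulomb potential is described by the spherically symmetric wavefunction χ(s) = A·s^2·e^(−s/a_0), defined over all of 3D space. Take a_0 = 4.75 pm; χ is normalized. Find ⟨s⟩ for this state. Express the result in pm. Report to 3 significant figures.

⟨s⟩ ≈ 16.6 pm

By definition ⟨s⟩ = ∫ s |χ(s)|² 4πs² ds.
Recall ∫₀^∞ s^m e^(−s/β) ds = m!·β^(m+1), the ratio of the moment integral to the normalization integral gives ⟨s⟩ = 7·a_0/2.
Putting a_0 = 4.75 gives 16.63.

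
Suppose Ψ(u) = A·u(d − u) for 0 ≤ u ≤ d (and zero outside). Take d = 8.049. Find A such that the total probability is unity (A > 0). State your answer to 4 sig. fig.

A ≈ 0.02980

The normalization condition is ∫|Ψ|² du = 1 from 0 to d.
Expanding the polynomial and integrating term by term, the integral (without the A² prefactor) comes out to d^5/30.
Setting this equal to 1 gives A² = 1/(d^5/30).
Plugging in d = 8.049 yields A = 0.029799.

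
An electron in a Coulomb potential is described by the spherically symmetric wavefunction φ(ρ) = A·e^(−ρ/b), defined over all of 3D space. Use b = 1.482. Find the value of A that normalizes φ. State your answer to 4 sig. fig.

A ≈ 0.3127

Normalization requires ∫|φ|² 4πρ² dρ = 1, integrated from 0 to ∞.
(Spherical symmetry: dV = 4πρ² dρ.)
With ∫₀^∞ ρ^2 e^(−αρ) dρ = 2!/α^3, with φ = A·e^(−ρ/b), the integral evaluates to A²·[π·b^3].
Setting this equal to 1 gives A² = 1/(π·b^3).
Plugging in b = 1.482 yields A = 0.31272.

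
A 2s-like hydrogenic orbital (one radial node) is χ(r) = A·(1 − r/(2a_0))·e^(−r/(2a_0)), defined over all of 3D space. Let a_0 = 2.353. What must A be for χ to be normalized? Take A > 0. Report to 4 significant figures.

Require ∫ |χ|² 4πr² dr = 1 over the whole domain.
Carrying out the integral gives A² · 8·π·a_0^3.
Hence A² = 1/[8·π·a_0^3].
Plugging in a_0 = 2.353 yields A = 0.055265.

A ≈ 0.05526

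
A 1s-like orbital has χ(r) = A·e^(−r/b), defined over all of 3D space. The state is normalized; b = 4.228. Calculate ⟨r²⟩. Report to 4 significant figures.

⟨r²⟩ = ∫ r^2 |χ|² 4πr² dr over the full domain.
Since the A² factors cancel between numerator and denominator, ⟨r²⟩ = 3·b^2.
With b = 4.228, ⟨r^2⟩ = 53.628.

⟨r^2⟩ ≈ 53.63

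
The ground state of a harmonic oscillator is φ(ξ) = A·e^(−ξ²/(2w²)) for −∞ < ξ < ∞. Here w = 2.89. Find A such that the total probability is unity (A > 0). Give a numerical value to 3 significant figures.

A ≈ 0.442

Require ∫ |φ|² dξ = 1 over the whole domain.
Using the Gaussian integral ∫_{−∞}^{∞} e^(−αξ²) dξ = √(π/α), carrying out the integral gives A² · √(π)·w.
With w = 2.89: A² = 0.1952 and A = 0.4418.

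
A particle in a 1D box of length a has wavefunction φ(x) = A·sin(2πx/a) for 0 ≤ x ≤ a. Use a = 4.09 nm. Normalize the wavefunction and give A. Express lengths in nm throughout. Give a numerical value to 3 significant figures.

A ≈ 0.699 nm^(-1/2)

Require ∫ |φ|² dx = 1 over the whole domain.
Carrying out the integral gives A² · a/2.
Setting this equal to 1 gives A² = 1/(a/2).
Substituting a = 4.09 gives A² = 0.4890, so A = 0.6993.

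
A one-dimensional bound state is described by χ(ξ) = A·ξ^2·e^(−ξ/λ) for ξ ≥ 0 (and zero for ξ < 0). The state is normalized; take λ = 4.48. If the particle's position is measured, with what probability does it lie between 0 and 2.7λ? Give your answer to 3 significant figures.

P ≈ 0.627

The probability is P = ∫ |χ|² dξ over [0, 2.7λ].
The normalization integral ∫|χ|²dξ over the whole domain equals 3·λ^5/4·A², and A² cancels in the ratio.
In terms of u = ξ/λ (A² and the length scale cancel between numerator and denominator), P = [∫_{0}^{2.7} u^4·e^(-2·u) du] / [∫_{0}^{∞} u^4·e^(-2·u) du].
With ∫ u^4·e^(-2·u) du = -(u^4/2 + u^3 + 3·u^2/2 + 3·u/2 + 3/4)·e^(-2·u) + C, the region integral is ≈ 0.47002 and the full one is 3/4.
The result is P = 0.6267.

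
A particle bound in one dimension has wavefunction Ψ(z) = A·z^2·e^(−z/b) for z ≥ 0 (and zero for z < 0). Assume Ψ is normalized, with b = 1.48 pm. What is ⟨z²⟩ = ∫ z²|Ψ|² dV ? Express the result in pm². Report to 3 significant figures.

The expectation value is the |Ψ|²-weighted average of z^2: ∫ z^2|Ψ|² dz.
Using ∫₀^∞ zⁿ e^(−αz) dz = n!/αⁿ⁺¹, evaluating both integrals, ⟨z²⟩ = 15·b^2/2.
Putting b = 1.48 gives 16.43.

⟨z^2⟩ ≈ 16.4 pm^2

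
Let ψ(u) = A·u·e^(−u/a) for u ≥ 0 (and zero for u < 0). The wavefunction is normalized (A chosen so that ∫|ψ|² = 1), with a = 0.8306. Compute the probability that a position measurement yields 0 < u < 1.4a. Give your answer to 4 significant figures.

P ≈ 0.5305

|ψ|² is the probability density, so P = ∫_{0}^{1.4a} |ψ|² du.
Since A² = 1/(a^3/4), this is the region integral divided by the full normalization integral.
In terms of t = u/a (A² and the length scale cancel between numerator and denominator), P = [∫_{0}^{1.4} t^2·e^(-2·t) dt] / [∫_{0}^{∞} t^2·e^(-2·t) dt].
An antiderivative of t^2·e^(-2·t) is -(2·t^2 + 2·t + 1)·e^(-2·t)/4; evaluating from 0 to 1.4 gives 1/4 - 193·e^(-14/5)/100, while the full integral is 1/4.
This works out to P = 0.53055.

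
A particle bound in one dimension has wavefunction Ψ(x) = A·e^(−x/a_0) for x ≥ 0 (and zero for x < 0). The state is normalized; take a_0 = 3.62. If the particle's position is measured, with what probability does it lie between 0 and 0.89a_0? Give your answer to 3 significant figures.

P ≈ 0.831

The probability is P = ∫ |Ψ|² dx over [0, 0.89a_0].
The normalization integral ∫|Ψ|²dx over the whole domain equals a_0/2·A², and A² cancels in the ratio.
Let u = x/a_0; then A² and the length scale cancel, so P = ∫_{0}^{0.89} e^(-2·u) du ÷ ∫_{0}^{∞} e^(-2·u) du.
With ∫ e^(-2·u) du = -e^(-2·u)/2 + C, the region integral is 1/2 - e^(-89/50)/2 and the full one is 1/2.
The result is P = 0.8314.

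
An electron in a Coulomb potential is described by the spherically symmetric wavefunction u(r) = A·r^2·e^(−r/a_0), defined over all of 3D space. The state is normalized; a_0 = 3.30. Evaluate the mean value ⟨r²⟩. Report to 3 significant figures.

⟨r^2⟩ ≈ 152

The expectation value is the |u|²-weighted average of r^2: ∫ r^2|u|² 4πr² dr.
With ∫₀^∞ r^8 e^(−αr) dr = 8!/α^9, since the A² factors cancel between numerator and denominator, ⟨r²⟩ = 14·a_0^2.
With a_0 = 3.30, ⟨r^2⟩ = 152.5.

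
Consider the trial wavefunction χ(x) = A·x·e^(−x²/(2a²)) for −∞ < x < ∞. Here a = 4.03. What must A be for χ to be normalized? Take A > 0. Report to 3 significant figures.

Normalization requires ∫|χ|² dx = 1, integrated from −∞ to ∞.
Carrying out the integral gives A² · √(π)·a^3/2.
Setting this equal to 1 gives A² = 1/(√(π)·a^3/2).
With a = 4.03: A² = 0.01724 and A = 0.1313.

A ≈ 0.131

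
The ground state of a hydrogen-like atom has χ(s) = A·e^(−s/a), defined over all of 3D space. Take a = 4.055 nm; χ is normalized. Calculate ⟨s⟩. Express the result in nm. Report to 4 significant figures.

⟨s⟩ = ∫ s |χ|² 4πs² ds over the full domain.
The ratio of the moment integral to the normalization integral gives ⟨s⟩ = 3·a/2.
With a = 4.055, ⟨s⟩ = 6.0825.

⟨s⟩ ≈ 6.083 nm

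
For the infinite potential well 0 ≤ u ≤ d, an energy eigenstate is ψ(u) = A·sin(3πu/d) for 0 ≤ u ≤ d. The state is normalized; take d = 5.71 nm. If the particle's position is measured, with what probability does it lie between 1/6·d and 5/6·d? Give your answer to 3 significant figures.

The probability is P = ∫ |ψ|² du over [1/6·d, 5/6·d].
The normalization integral ∫|ψ|²du over the whole domain equals d/2·A², and A² cancels in the ratio.
Substituting t = u/d, A² and the length scale cancel in the ratio: P = ∫_{1/6}^{5/6} sin(3·π·t)^2 dt / ∫_{0}^{1} sin(3·π·t)^2 dt.
With ∫ sin(3·π·t)^2 dt = t/2 - sin(6·π·t)/(12·π) + C, the region integral is 1/3 and the full one is 1/2.
This works out to P = 2/3.

P ≈ 0.667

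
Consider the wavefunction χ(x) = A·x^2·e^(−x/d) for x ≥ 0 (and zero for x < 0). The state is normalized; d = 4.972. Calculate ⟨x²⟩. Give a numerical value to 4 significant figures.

The expectation value is the |χ|²-weighted average of x^2: ∫ x^2|χ|² dx.
Recall ∫₀^∞ x^m e^(−x/β) dx = m!·β^(m+1), since the A² factors cancel between numerator and denominator, ⟨x²⟩ = 15·d^2/2.
Putting d = 4.972 gives 185.41.

⟨x^2⟩ ≈ 185.4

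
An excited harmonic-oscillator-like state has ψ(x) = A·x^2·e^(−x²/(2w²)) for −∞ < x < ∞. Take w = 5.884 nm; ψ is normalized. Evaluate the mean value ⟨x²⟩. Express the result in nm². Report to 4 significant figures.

By definition ⟨x²⟩ = ∫ x^2 |ψ(x)|² dx.
With ∫_{−∞}^{∞} x^(2m) e^(−αx²) dx = (2m−1)!!·√π / (2^m α^(m+1/2)), since the A² factors cancel between numerator and denominator, ⟨x²⟩ = 5·w^2/2.
Putting w = 5.884 gives 86.554.

⟨x^2⟩ ≈ 86.55 nm^2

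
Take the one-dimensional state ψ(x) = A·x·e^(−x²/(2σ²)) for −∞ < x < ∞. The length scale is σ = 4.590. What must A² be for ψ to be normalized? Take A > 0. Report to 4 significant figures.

A^2 ≈ 0.01167

Require ∫ |ψ|² dx = 1 over the whole domain.
Using the Gaussian integral ∫_{−∞}^{∞} e^(−αx²) dx = √(π/α), ∫|ψ|² dx = A²·(√(π)·σ^3/2).
So A² = (√(π)·σ^3/2)^(−1).
Plugging in σ = 4.590 yields A = 0.10802.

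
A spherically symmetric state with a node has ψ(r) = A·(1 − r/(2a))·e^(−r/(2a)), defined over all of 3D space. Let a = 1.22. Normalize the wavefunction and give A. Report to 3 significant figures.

Normalization requires ∫|ψ|² 4πr² dr = 1, integrated from 0 to ∞.
Using ∫₀^∞ rⁿ e^(−αr) dr = n!/αⁿ⁺¹, ∫|ψ|² 4πr² dr = A²·(8·π·a^3).
Hence A² = 1/[8·π·a^3].
With a = 1.22: A² = 0.02191 and A = 0.1480.

A ≈ 0.148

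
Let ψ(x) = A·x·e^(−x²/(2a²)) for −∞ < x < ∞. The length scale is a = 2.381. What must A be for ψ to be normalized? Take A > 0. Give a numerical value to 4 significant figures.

Normalization requires ∫|ψ|² dx = 1, integrated from −∞ to ∞.
∫|ψ|² dx = A²·(√(π)·a^3/2).
So A² = (√(π)·a^3/2)^(−1).
With a = 2.381: A² = 0.083594 and A = 0.28913.

A ≈ 0.2891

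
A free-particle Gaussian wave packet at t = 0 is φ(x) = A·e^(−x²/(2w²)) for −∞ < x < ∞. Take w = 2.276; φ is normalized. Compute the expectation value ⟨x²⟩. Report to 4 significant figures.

⟨x^2⟩ ≈ 2.590

⟨x²⟩ = ∫ x^2 |φ|² dx over the full domain.
Differentiating ∫e^(−αx²) dx = √(π/α) under α to get the higher moments, the ratio of the moment integral to the normalization integral gives ⟨x²⟩ = w^2/2.
Putting w = 2.276 gives 2.5901.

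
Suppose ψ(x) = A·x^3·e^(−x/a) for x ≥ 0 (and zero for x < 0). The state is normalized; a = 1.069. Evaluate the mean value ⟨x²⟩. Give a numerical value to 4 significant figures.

By definition ⟨x²⟩ = ∫ x^2 |ψ(x)|² dx.
With ∫₀^∞ x^8 e^(−αx) dx = 8!/α^9, since the A² factors cancel between numerator and denominator, ⟨x²⟩ = 14·a^2.
Putting a = 1.069 gives 15.999.

⟨x^2⟩ ≈ 16.00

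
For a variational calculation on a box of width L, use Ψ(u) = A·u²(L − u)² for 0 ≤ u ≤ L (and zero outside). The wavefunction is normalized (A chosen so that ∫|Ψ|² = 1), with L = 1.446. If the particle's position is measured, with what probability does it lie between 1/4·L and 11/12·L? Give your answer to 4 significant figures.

P ≈ 0.9507

P = ∫_{1/4·L}^{11/12·L} |Ψ(u)|² du.
Since A² = 1/(L^9/630), this is the region integral divided by the full normalization integral.
Let t = u/L; then A² and the length scale cancel, so P = ∫_{1/4}^{11/12} t^4·(1 - t)^4 dt ÷ ∫_{0}^{1} t^4·(1 - t)^4 dt.
An antiderivative of t^4·(1 - t)^4 is t^5·(70·t^4 - 315·t^3 + 540·t^2 - 420·t + 126)/630; evaluating from 1/4 to 11/12 gives ≈ 0.00150904, while the full integral is 1/630.
The result is P = 0.95069.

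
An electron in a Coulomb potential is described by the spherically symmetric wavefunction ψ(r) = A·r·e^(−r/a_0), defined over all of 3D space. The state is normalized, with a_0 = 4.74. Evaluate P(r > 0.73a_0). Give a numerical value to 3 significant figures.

With dV = 4πr²dr, the probability is ∫|ψ|² dV over r > 0.73a_0.
A² is fixed by ∫₀^∞ 4πr²|ψ|² dr = 1, i.e. A² = (3·π·a_0^5)^(−1).
Substituting u = r/a_0, A², 4π and the length scale all cancel in the ratio: P = ∫_{0.73}^{∞} u^4·e^(-2·u) du / ∫_{0}^{∞} u^4·e^(-2·u) du.
Using ∫ u^4·e^(-2·u) du = -(u^4/2 + u^3 + 3·u^2/2 + 3·u/2 + 3/4)·e^(-2·u), the numerator is ≈ 0.73743 and the denominator is 3/4.
Taking the ratio yields P = 0.9832.

P ≈ 0.983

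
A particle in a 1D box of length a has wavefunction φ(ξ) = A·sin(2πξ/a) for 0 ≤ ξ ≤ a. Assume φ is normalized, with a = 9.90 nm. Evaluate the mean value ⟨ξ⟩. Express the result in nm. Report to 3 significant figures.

⟨ξ⟩ ≈ 4.95 nm

By definition ⟨ξ⟩ = ∫ ξ |φ(ξ)|² dξ.
Using sin²θ = (1 − cos 2θ)/2, evaluating both integrals, ⟨ξ⟩ = a/2.
With a = 9.90, ⟨ξ⟩ = 4.950.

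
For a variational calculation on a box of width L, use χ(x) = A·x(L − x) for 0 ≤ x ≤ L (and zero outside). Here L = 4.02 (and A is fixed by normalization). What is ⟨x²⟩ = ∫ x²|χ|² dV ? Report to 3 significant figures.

⟨x^2⟩ ≈ 4.62

⟨x²⟩ = ∫ x^2 |χ|² dx over the full domain.
Evaluating both integrals, ⟨x²⟩ = 2·L^2/7.
With L = 4.02, ⟨x^2⟩ = 4.617.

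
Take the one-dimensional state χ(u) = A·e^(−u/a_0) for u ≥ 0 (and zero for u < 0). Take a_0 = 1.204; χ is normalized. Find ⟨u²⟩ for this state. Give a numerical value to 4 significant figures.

The expectation value is the |χ|²-weighted average of u^2: ∫ u^2|χ|² du.
Evaluating both integrals, ⟨u²⟩ = a_0^2/2.
Putting a_0 = 1.204 gives 0.72481.

⟨u^2⟩ ≈ 0.7248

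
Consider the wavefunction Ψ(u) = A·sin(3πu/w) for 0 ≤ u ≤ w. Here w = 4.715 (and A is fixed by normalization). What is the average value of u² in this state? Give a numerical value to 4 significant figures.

⟨u^2⟩ ≈ 7.285

By definition ⟨u²⟩ = ∫ u^2 |Ψ(u)|² du.
Using sin²θ = (1 − cos 2θ)/2, since the A² factors cancel between numerator and denominator, ⟨u²⟩ = -w^2/(18·π^2) + w^2/3.
Putting w = 4.715 gives 7.2853.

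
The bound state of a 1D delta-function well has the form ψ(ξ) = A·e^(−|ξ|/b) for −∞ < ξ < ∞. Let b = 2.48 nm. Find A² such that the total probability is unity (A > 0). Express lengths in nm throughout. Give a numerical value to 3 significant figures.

Require ∫ |ψ|² dξ = 1 over the whole domain.
∫|ψ|² dξ = A²·(b).
Plugging in b = 2.48 yields A = 0.6350.

A^2 ≈ 0.403 nm^(-1)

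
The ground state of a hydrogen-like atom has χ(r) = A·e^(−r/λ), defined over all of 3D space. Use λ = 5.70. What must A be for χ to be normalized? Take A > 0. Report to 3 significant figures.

A ≈ 0.0415

Normalization requires ∫|χ|² 4πr² dr = 1, integrated from 0 to ∞.
Recall ∫₀^∞ r^m e^(−r/β) dr = m!·β^(m+1), the integral (without the A² prefactor) comes out to π·λ^3.
Setting this equal to 1 gives A² = 1/(π·λ^3).
Substituting λ = 5.70 gives A² = 0.001719, so A = 0.04146.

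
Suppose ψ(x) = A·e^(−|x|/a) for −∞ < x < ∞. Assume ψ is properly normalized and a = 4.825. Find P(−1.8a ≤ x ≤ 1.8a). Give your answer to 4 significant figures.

P ≈ 0.9727

The probability is P = ∫ |ψ|² dx over [−1.8a, 1.8a].
With A² fixed by ∫|ψ|² = 1, i.e. A² = (a)^(−1), substitute and integrate.
Both integrals are even about x = 0, so only the x ≥ 0 halves are needed (the factors of 2 cancel). Let u = x/a; then A² and the length scale cancel, so P = ∫_{0}^{1.8} e^(-2·u) du ÷ ∫_{0}^{∞} e^(-2·u) du.
An antiderivative of e^(-2·u) is -e^(-2·u)/2; evaluating from 0 to 1.8 gives 1/2 - e^(-18/5)/2, while the full integral is 1/2.
This works out to P = 0.97268.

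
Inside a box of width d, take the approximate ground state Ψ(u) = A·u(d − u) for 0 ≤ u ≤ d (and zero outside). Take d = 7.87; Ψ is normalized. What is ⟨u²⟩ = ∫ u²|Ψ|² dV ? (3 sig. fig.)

⟨u^2⟩ ≈ 17.7

By definition ⟨u²⟩ = ∫ u^2 |Ψ(u)|² du.
Expanding the polynomial and integrating term by term, since the A² factors cancel between numerator and denominator, ⟨u²⟩ = 2·d^2/7.
Putting d = 7.87 gives 17.70.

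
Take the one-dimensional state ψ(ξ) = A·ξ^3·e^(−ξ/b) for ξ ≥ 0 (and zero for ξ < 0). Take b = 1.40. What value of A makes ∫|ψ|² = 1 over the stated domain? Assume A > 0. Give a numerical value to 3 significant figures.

The normalization condition is ∫|ψ|² dξ = 1 from 0 to ∞.
Carrying out the integral gives A² · 45·b^7/8.
Setting this equal to 1 gives A² = 1/(45·b^7/8).
Plugging in b = 1.40 yields A = 0.1299.

A ≈ 0.130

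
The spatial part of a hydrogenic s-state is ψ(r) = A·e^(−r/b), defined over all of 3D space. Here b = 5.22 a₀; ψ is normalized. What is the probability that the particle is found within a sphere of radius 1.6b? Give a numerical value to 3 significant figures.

P ≈ 0.620

Integrate the radial probability density 4πr²|ψ|² over r ≤ 1.6b.
A² is fixed by ∫₀^∞ 4πr²|ψ|² dr = 1, i.e. A² = (π·b^3)^(−1).
Let u = r/b; then A², 4π and the length scale all cancel, so P = ∫_{0}^{1.6} u^2·e^(-2·u) du ÷ ∫_{0}^{∞} u^2·e^(-2·u) du.
An antiderivative of u^2·e^(-2·u) is -(2·u^2 + 2·u + 1)·e^(-2·u)/4; evaluating from 0 to 1.6 gives 1/4 - 233·e^(-16/5)/100, while the full integral is 1/4.
This evaluates to P = 0.6201.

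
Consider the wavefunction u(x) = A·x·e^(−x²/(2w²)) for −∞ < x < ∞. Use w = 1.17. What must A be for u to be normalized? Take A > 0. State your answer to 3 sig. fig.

Normalization requires ∫|u|² dx = 1, integrated from −∞ to ∞.
Using the Gaussian integral ∫_{−∞}^{∞} e^(−αx²) dx = √(π/α), with u = A·x·e^(−x²/(2w²)), the integral evaluates to A²·[√(π)·w^3/2].
Hence A² = 1/[√(π)·w^3/2].
Substituting w = 1.17 gives A² = 0.7045, so A = 0.8394.

A ≈ 0.839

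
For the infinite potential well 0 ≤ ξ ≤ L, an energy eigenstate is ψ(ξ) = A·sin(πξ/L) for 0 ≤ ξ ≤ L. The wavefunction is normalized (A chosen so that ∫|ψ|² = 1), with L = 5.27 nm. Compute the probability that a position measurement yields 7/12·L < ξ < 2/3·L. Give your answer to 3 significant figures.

P ≈ 0.142

P = ∫_{7/12·L}^{2/3·L} |ψ(ξ)|² dξ.
Since A² = 1/(L/2), this is the region integral divided by the full normalization integral.
In terms of u = ξ/L (A² and the length scale cancel between numerator and denominator), P = [∫_{7/12}^{2/3} sin(π·u)^2 du] / [∫_{0}^{1} sin(π·u)^2 du].
With ∫ sin(π·u)^2 du = u/2 - sin(2·π·u)/(4·π) + C, the region integral is -1/(8·π) + 1/24 + √(3)/(8·π) and the full one is 1/2.
Evaluating gives P = (-3 + π + 3·√(3))/(12·π).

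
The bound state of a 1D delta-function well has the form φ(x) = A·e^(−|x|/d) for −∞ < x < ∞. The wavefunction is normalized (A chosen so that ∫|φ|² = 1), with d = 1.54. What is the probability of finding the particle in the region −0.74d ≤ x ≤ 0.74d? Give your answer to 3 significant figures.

P ≈ 0.772

P = ∫_{−0.74d}^{0.74d} |φ(x)|² dx.
With A² fixed by ∫|φ|² = 1, i.e. A² = (d)^(−1), substitute and integrate.
By symmetry take twice the x ≥ 0 contribution in numerator and denominator; the 2's cancel. In terms of u = x/d (A² and the length scale cancel between numerator and denominator), P = [∫_{0}^{0.74} e^(-2·u) du] / [∫_{0}^{∞} e^(-2·u) du].
An antiderivative of e^(-2·u) is -e^(-2·u)/2; evaluating from 0 to 0.74 gives 1/2 - e^(-37/25)/2, while the full integral is 1/2.
This works out to P = 0.7724.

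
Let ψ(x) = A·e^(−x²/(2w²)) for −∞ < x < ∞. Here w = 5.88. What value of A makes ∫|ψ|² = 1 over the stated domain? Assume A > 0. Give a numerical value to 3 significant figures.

The normalization condition is ∫|ψ|² dx = 1 from −∞ to ∞.
Differentiating ∫e^(−αx²) dx = √(π/α) under α to get the higher moments, carrying out the integral gives A² · √(π)·w.
Hence A² = 1/[√(π)·w].
Plugging in w = 5.88 yields A = 0.3098.

A ≈ 0.310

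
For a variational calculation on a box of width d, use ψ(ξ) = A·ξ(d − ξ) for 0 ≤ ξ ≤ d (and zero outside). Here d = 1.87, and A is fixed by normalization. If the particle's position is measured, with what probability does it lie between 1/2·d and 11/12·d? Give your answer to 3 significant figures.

P ≈ 0.495

P = ∫_{1/2·d}^{11/12·d} |ψ(ξ)|² dξ.
Since A² = 1/(d^5/30), this is the region integral divided by the full normalization integral.
Substituting u = ξ/d, A² and the length scale cancel in the ratio: P = ∫_{1/2}^{11/12} u^2·(1 - u)^2 du / ∫_{0}^{1} u^2·(1 - u)^2 du.
Using ∫ u^2·(1 - u)^2 du = u^3·(6·u^2 - 15·u + 10)/30, the numerator is ≈ 0.016497 and the denominator is 1/30.
This works out to P = 0.4949.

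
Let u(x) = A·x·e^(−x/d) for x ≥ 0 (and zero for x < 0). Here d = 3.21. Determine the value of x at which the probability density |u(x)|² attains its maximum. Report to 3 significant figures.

x ≈ 3.21

The maximum of |u(x)|² occurs where its derivative vanishes.
This gives x = d.
With d = 3.21, the most probable position is 3.210.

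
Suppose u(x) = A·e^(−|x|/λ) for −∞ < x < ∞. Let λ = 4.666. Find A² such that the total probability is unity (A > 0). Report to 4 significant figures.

Normalization requires ∫|u|² dx = 1, integrated from −∞ to ∞.
Using ∫₀^∞ xⁿ e^(−αx) dx = n!/αⁿ⁺¹, the integral (without the A² prefactor) comes out to λ.
With λ = 4.666: A² = 0.21432 and A = 0.46294.

A^2 ≈ 0.2143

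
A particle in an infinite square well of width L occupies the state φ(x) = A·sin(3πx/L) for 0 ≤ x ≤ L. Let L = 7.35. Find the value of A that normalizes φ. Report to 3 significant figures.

Require ∫ |φ|² dx = 1 over the whole domain.
Using sin²θ = (1 − cos 2θ)/2, ∫|φ|² dx = A²·(L/2).
Hence A² = 1/[L/2].
Substituting L = 7.35 gives A² = 0.2721, so A = 0.5216.

A ≈ 0.522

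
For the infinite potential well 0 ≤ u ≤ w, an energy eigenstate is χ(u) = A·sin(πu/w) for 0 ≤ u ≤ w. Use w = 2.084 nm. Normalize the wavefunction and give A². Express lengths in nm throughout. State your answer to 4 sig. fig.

A^2 ≈ 0.9597 nm^(-1)

The normalization condition is ∫|χ|² du = 1 from 0 to w.
With χ = A·sin(πu/w), the integral evaluates to A²·[w/2].
Hence A² = 1/[w/2].
Plugging in w = 2.084 yields A = 0.97964.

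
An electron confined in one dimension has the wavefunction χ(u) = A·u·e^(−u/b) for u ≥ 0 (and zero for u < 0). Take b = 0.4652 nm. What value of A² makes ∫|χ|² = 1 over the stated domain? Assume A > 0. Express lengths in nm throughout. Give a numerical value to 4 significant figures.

A^2 ≈ 39.73 nm^(-3)

Require ∫ |χ|² du = 1 over the whole domain.
Carrying out the integral gives A² · b^3/4.
Setting this equal to 1 gives A² = 1/(b^3/4).
Plugging in b = 0.4652 yields A = 6.3033.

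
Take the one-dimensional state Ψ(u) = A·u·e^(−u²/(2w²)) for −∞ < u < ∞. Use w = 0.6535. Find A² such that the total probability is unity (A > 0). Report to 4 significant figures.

A^2 ≈ 4.043

We need A² ∫|f|² du = 1, taking the integral from −∞ to ∞.
With ∫_{−∞}^{∞} u^(2m) e^(−αu²) du = (2m−1)!!·√π / (2^m α^(m+1/2)), with Ψ = A·u·e^(−u²/(2w²)), the integral evaluates to A²·[√(π)·w^3/2].
So A² = (√(π)·w^3/2)^(−1).
Plugging in w = 0.6535 yields A = 2.0108.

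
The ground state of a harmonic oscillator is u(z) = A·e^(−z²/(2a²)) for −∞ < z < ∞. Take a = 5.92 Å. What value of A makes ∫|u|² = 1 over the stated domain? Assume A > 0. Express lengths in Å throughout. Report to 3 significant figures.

Normalization requires ∫|u|² dz = 1, integrated from −∞ to ∞.
Using the Gaussian integral ∫_{−∞}^{∞} e^(−αz²) dz = √(π/α), ∫|u|² dz = A²·(√(π)·a).
Setting this equal to 1 gives A² = 1/(√(π)·a).
Plugging in a = 5.92 yields A = 0.3087.

A ≈ 0.309 Å^(-1/2)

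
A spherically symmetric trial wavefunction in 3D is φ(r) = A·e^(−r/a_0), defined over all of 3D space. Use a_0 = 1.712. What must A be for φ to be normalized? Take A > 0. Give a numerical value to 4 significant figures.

A ≈ 0.2519

Normalization requires ∫|φ|² 4πr² dr = 1, integrated from 0 to ∞.
In 3D with spherical symmetry the volume element is 4πr² dr.
Using ∫₀^∞ rⁿ e^(−αr) dr = n!/αⁿ⁺¹, with φ = A·e^(−r/a_0), the integral evaluates to A²·[π·a_0^3].
Plugging in a_0 = 1.712 yields A = 0.25187.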